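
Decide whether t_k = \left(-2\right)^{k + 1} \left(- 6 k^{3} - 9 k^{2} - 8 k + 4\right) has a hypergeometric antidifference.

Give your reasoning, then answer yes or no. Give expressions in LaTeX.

Yes. s_k = \left(-2\right)^{k + 1} \left(2 k^{3} - k^{2} - 2\right).

r(k) = 2*(-6*k**3 - 27*k**2 - 44*k - 19)/(6*k**3 + 9*k**2 + 8*k - 4) after simplifying.
Gosper form: A/B · C(k+1)/C(k) with A=-2, B=1, C=k**3 + 3*k**2/2 + 4*k/3 - 2/3.
Set up (-2)·f(k+1) − (1)·f(k) − (k**3 + 3*k**2/2 + 4*k/3 - 2/3) = 0.
Degrees (0,0,3) ⇒ d ≤ 3.
Match coefficients ⇒ f(k) = -(2*k**3 - k**2 - 2)/6.
So s_k = (B(k−1)f/C)·t_k = (-(2*k**3 - k**2 - 2)/(6*k**3 + 9*k**2 + 8*k - 4))·t_k = (-2)**(k + 1)*(2*k**3 - k**2 - 2).
Δs = (-2)**(k + 1)*(-6*k**3 - 9*k**2 - 8*k + 4), as required.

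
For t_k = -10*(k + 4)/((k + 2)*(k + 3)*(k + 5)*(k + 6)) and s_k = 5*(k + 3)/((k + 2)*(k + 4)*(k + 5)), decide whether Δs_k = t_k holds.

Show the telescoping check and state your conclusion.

Invalid: residual 5*(3*k + 10)/(k**5 + 20*k**4 + 155*k**3 + 580*k**2 + 1044*k + 720) ≠ 0.

s_(k+1) = 5*(k + 4)/((k + 3)*(k + 5)*(k + 6))
s_(k+1) − s_k = 5*(-2*k**2 - 13*k - 22)/(k**5 + 20*k**4 + 155*k**3 + 580*k**2 + 1044*k + 720)
(s_(k+1) − s_k) − t_k = 5*(3*k + 10)/(k**5 + 20*k**4 + 155*k**3 + 580*k**2 + 1044*k + 720)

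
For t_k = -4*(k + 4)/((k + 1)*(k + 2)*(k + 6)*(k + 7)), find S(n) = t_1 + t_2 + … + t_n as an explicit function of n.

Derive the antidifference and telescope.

S(n) = n*(-n - 9)/(7*(n**2 + 9*n + 14))

Ratio r(k) = (k + 1)*(k + 5)*(k + 6)/((k + 3)*(k + 4)*(k + 8)).
A = k + 1, B = k + 8, C = k**4 + 16*k**3 + 95*k**2 + 248*k + 240.
Key eq: (k + 1)·f(k+1) = (k + 7)·f(k) + (k**4 + 16*k**3 + 95*k**2 + 248*k + 240).
From deg A=1, deg B=1, deg C=4: d=6.
Match coefficients ⇒ f(k) = k*(k + 2)*(k + 3)*(k + 4)*(k + 5)*(k + 7)/12.
Get s_k = R·t_k = k*(-k - 7)/(3*(k**2 + 7*k + 6)) with R(k) = B(k−1)f(k)/C(k) = k*(k + 2)*(k + 7)**2/(12*(k + 4)).
Δs = 4*(-k - 4)/(k**4 + 16*k**3 + 83*k**2 + 152*k + 84), as required.
Evaluate: s_(n+1) = (-n**2 - 9*n - 8)/(3*(n**2 + 9*n + 14)); subtract s_(1) = -4/21 ⇒ S(n) = n*(-n - 9)/(7*(n**2 + 9*n + 14)).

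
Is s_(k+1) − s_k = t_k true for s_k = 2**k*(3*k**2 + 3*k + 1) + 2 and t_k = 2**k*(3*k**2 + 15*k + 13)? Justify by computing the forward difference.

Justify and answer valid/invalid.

valid; difference matches t_k

s_(k+1) = 2*2**k*(3*k + 3*(k + 1)**2 + 4) + 2
s_(k+1) − s_k = 2**k*(3*k**2 + 15*k + 13)
(s_(k+1) − s_k) − t_k = 0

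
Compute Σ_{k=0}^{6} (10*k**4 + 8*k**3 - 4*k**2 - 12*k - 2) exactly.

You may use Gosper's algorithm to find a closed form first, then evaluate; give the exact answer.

t_(k+1)/t_k = k*(5*k**3 + 24*k**2 + 40*k + 22)/(5*k**4 + 4*k**3 - 2*k**2 - 6*k - 1).
Gosper form: A/B · C(k+1)/C(k) with A=1, B=1, C=k**4 + 4*k**3/5 - 2*k**2/5 - 6*k/5 - 1/5.
Set up (1)·f(k+1) − (1)·f(k) − (k**4 + 4*k**3/5 - 2*k**2/5 - 6*k/5 - 1/5) = 0.
d = 5 from the (0,0,4) case.
Match coefficients ⇒ f(k) = k*(2*k**4 - 3*k**3 - 2*k**2 - 2*k + 3)/10.
So s_k = (B(k−1)f/C)·t_k = (k*(2*k**4 - 3*k**3 - 2*k**2 - 2*k + 3)/(2*(k - 1)*(5*k**3 + 9*k**2 + 7*k + 1)))·t_k = k*(2*k**4 - 3*k**3 - 2*k**2 - 2*k + 3).
Δs = 10*k**4 + 8*k**3 - 4*k**2 - 12*k - 2, as required.
Sum = s_(7) − s_(0); s_(7) = 25648, s_(0) = 0 ⇒ 25648.

Σ = 25648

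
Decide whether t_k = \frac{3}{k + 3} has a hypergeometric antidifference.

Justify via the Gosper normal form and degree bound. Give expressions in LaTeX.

t_(k+1)/t_k = (k + 3)/(k + 4).
Gosper form: A/B · C(k+1)/C(k) with A=k + 3, B=k + 4, C=1.
Solve (k + 3)·f(k+1) − (k + 3)·f(k) = 1.
Bound: deg f ≤ 0.
Put f(k) = c0: A·f(k+1) − B(k−1)·f(k) − C = -1; need -1 = 0 — inconsistent ⇒ no f, not summable.

No. Not Gosper-summable.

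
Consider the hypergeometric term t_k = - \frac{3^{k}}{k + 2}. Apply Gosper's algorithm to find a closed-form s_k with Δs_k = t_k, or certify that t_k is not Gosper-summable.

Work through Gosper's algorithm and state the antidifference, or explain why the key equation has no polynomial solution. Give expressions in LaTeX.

none (Gosper's algorithm certifies no s_k)

The ratio is 3*(k + 2)/(k + 3).
A = 3*k + 6, B = k + 3, C = 1.
Key eq: (3*k + 6)·f(k+1) = (k + 2)·f(k) + (1).
d = -1 from the (1,1,0) case.
Negative degree bound (-1): no f exists, t_k not Gosper-summable.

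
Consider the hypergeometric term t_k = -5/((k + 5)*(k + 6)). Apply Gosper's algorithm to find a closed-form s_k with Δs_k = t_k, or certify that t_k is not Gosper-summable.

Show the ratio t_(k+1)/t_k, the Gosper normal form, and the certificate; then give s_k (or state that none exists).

s_k = -k/(k + 5)

r(k) = (k + 5)/(k + 7) after simplifying.
So A=k + 5 and B=k + 7, with C=1.
Set up (k + 5)·f(k+1) − (k + 6)·f(k) − (1) = 0.
From deg A=1, deg B=1, deg C=0: d=1.
Match coefficients ⇒ f(k) = k/5.
R(k) = B(k−1)·f(k)/C(k) = k*(k + 6)/5; s_k = R·t_k = -k/(k + 5).
Verify: -5/(k**2 + 11*k + 30) matches t_k.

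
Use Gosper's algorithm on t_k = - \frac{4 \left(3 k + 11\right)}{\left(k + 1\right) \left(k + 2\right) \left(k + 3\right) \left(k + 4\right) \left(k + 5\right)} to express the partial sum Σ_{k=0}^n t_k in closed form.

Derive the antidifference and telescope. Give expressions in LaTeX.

The ratio is (k + 1)*(3*k + 14)/((k + 6)*(3*k + 11)).
Gosper form: A/B · C(k+1)/C(k) with A=k + 1, B=k + 6, C=k + 11/3.
f must satisfy (k + 1)·f(k+1) − (k + 5)·f(k) = k + 11/3.
Bound: deg f ≤ 4.
Solving with deg f ≤ 4: f(k) = k*(k + 3)*(k**2 + 7*k + 14)/24.
So s_k = (B(k−1)f/C)·t_k = (k*(k + 3)*(k + 5)*(k**2 + 7*k + 14)/(8*(3*k + 11)))·t_k = k*(-k**2 - 7*k - 14)/(2*(k**3 + 7*k**2 + 14*k + 8)).
Δs = 4*(-3*k - 11)/(k**5 + 15*k**4 + 85*k**3 + 225*k**2 + 274*k + 120), as required.
s_(n+1) = (-n**3 - 10*n**2 - 31*n - 22)/(2*(n**3 + 10*n**2 + 31*n + 30)) and s_(0) = 0, so S(n) = (-n**3 - 10*n**2 - 31*n - 22)/(2*(n**3 + 10*n**2 + 31*n + 30)).

S(n) = \frac{- n^{3} - 10 n^{2} - 31 n - 22}{2 \left(n^{3} + 10 n^{2} + 31 n + 30\right)}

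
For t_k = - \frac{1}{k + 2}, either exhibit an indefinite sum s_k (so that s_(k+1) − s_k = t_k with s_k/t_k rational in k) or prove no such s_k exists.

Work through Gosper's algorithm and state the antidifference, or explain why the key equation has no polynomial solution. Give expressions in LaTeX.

none — t_k is not Gosper-summable

The ratio is (k + 2)/(k + 3).
Take A(k)=k + 2, B(k)=k + 3, C(k)=1.
Solve (k + 2)·f(k+1) − (k + 2)·f(k) = 1.
Bound: deg f ≤ 0.
Put f(k) = c0: A·f(k+1) − B(k−1)·f(k) − C = -1; need -1 = 0 — inconsistent ⇒ no f, not summable.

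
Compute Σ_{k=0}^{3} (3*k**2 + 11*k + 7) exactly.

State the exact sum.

Σ = 136

r(k) = (3*k**2 + 17*k + 21)/(3*k**2 + 11*k + 7) after simplifying.
A = 1, B = 1, C = k**2 + 11*k/3 + 7/3.
Key eq: (1)·f(k+1) = (1)·f(k) + (k**2 + 11*k/3 + 7/3).
deg f ≤ 3 (via 0,0,2).
A polynomial solution: f(k) = k*(k**2 + 4*k + 2)/3.
Then R = B(k−1)f/C = k*(k**2 + 4*k + 2)/(3*k**2 + 11*k + 7), so s_k = R(k)·t_k = k*(k**2 + 4*k + 2).
Check: Δs_k = 3*k**2 + 11*k + 7. ✓
Sum = s_(4) − s_(0); s_(4) = 136, s_(0) = 0 ⇒ 136.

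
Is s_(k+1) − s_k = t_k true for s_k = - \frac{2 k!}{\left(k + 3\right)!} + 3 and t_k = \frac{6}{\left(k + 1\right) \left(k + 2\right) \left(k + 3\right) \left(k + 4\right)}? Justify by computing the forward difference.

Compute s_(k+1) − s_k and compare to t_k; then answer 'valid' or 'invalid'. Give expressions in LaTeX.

s_(k+1) = -2*factorial(k + 1)/factorial(k + 4) + 3
s_(k+1) − s_k = 6/((k + 1)*(k + 2)*(k + 3)*(k + 4))
(s_(k+1) − s_k) − t_k = 0

Valid: the claim telescopes to t_k.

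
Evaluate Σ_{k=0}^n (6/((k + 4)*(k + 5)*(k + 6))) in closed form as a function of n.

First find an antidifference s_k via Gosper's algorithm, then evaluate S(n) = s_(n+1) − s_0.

Step 1: r(k) = (k + 4)/(k + 7).
Gosper form: A/B · C(k+1)/C(k) with A=k + 4, B=k + 7, C=1.
Key eq: (k + 4)·f(k+1) = (k + 6)·f(k) + (1).
deg f ≤ 2 (via 1,1,0).
Solve for f: f(k) = k*(k + 9)/40 (degree 2 ≤ 2).
R(k) = B(k−1)·f(k)/C(k) = k*(k + 6)*(k + 9)/40; s_k = R·t_k = 3*k*(k + 9)/(20*(k + 4)*(k + 5)).
Verify: 6/(k**3 + 15*k**2 + 74*k + 120) matches t_k.
Σ_(k=0)^n t_k = s_(n+1) − s_(0) = (3*(n**2 + 11*n + 10)/(20*(n**2 + 11*n + 30))) − (0), i.e. 3*(n**2 + 11*n + 10)/(20*(n**2 + 11*n + 30)).

S(n) = 3*(n**2 + 11*n + 10)/(20*(n**2 + 11*n + 30))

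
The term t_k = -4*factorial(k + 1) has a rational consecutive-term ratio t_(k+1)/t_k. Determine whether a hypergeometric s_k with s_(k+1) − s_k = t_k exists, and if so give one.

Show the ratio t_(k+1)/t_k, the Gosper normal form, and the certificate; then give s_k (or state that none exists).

r(k) = k + 2 after simplifying.
A = k + 2, B = 1, C = 1.
Set up (k + 2)·f(k+1) − (1)·f(k) − (1) = 0.
Degrees (1,0,0) ⇒ d ≤ -1.
Negative degree bound (-1): no f exists, t_k not Gosper-summable.

no hypergeometric antidifference exists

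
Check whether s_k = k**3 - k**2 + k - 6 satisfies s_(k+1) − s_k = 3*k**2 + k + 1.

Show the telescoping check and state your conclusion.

valid (s_(k+1) − s_k reduces to t_k)

s_(k+1) = k + (k + 1)**3 - (k + 1)**2 - 5
s_(k+1) − s_k = 3*k**2 + k + 1
(s_(k+1) − s_k) − t_k = 0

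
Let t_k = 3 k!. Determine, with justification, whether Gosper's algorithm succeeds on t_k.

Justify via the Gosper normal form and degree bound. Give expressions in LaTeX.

No — t_k has no hypergeometric antidifference.

r(k) = k + 1 after simplifying.
Take A(k)=k + 1, B(k)=1, C(k)=1.
Set up (k + 1)·f(k+1) − (1)·f(k) − (1) = 0.
Bound: deg f ≤ -1.
Negative degree bound (-1): no f exists, t_k not Gosper-summable.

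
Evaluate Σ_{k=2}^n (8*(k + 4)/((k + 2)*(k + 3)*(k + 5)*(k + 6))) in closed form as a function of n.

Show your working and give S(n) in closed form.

Ratio r(k) = (k + 2)*(k + 5)**2/((k + 4)**2*(k + 7)).
A = k + 2, B = k + 7, C = k**2 + 8*k + 16.
Solve (k + 2)·f(k+1) − (k + 6)·f(k) = k**2 + 8*k + 16.
Degrees (1,1,2) ⇒ d ≤ 4.
A polynomial solution: f(k) = k*(k + 3)*(k + 4)*(k + 7)/20.
Then R = B(k−1)f/C = k*(k + 3)*(k + 6)*(k + 7)/(20*(k + 4)), so s_k = R(k)·t_k = 2*k*(k + 7)/(5*(k**2 + 7*k + 10)).
Δs = 8*(k + 4)/(k**4 + 16*k**3 + 91*k**2 + 216*k + 180), as required.
s_(n+1) = 2*(n**2 + 9*n + 8)/(5*(n**2 + 9*n + 18)) and s_(2) = 9/35, so S(n) = (n**2 + 9*n - 10)/(7*(n**2 + 9*n + 18)).

S(n) = (n**2 + 9*n - 10)/(7*(n**2 + 9*n + 18))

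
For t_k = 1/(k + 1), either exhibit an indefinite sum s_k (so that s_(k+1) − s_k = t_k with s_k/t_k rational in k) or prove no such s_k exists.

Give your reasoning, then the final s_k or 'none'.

r(k) = (k + 1)/(k + 2) after simplifying.
Factor: A=k + 1; B=k + 2; C=1.
Set up (k + 1)·f(k+1) − (k + 1)·f(k) − (1) = 0.
From deg A=1, deg B=1, deg C=0: d=0.
Put f(k) = c0: A·f(k+1) − B(k−1)·f(k) − C = -1; need -1 = 0 — inconsistent ⇒ no f, not summable.

none — t_k is not Gosper-summable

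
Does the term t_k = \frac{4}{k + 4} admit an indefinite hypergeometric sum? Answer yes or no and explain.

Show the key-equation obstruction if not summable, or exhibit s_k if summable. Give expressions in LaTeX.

The ratio is (k + 4)/(k + 5).
Normal form (A,B,C) = (k + 4, k + 5, 1).
Set up (k + 4)·f(k+1) − (k + 4)·f(k) − (1) = 0.
From deg A=1, deg B=1, deg C=0: d=0.
Put f(k) = c0: A·f(k+1) − B(k−1)·f(k) − C = -1; need -1 = 0 — inconsistent ⇒ no f, not summable.

No — key equation has no polynomial f.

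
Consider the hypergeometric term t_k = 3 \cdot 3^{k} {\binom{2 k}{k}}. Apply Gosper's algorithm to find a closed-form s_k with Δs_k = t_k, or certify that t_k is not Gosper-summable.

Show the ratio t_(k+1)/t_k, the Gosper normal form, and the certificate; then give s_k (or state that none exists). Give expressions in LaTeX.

Step 1: r(k) = 6*(2*k + 1)/(k + 1).
Gosper form: A/B · C(k+1)/C(k) with A=12*k + 6, B=k + 1, C=1.
Need (12*k + 6)·f(k+1) − (k)·f(k) = 1.
Degrees (1,1,0) ⇒ d ≤ -1.
deg f ≤ -1 is impossible — no certificate.

not Gosper-summable; s_k does not exist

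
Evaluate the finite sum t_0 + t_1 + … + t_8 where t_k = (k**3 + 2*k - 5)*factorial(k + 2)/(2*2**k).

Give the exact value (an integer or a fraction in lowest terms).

Σ = 8575871/2

t_(k+1)/t_k = (k + 3)*(2*k + (k + 1)**3 - 3)/(2*(k**3 + 2*k - 5)).
So A=k/2 + 3/2 and B=1, with C=k**3 + 2*k - 5.
Set up (k/2 + 3/2)·f(k+1) − (1)·f(k) − (k**3 + 2*k - 5) = 0.
deg f ≤ 2 (via 1,0,3).
Coefficient equations give f(k) = 2*(k**2 - 3*k + 1).
R(k) = B(k−1)·f(k)/C(k) = 2*(k**2 - 3*k + 1)/(k**3 + 2*k - 5); s_k = R·t_k = (k**2 - 3*k + 1)*factorial(k + 2)/2**k.
Check: Δs_k = (k**3 + 2*k - 5)*factorial(k + 2)/(2*2**k). ✓
Telescoping: Σ = s_(9) − s_(0) = 8575875/2 − (2) = 8575871/2.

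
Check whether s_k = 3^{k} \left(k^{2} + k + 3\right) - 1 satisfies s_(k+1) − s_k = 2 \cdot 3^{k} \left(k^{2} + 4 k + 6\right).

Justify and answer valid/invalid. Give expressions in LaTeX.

s_(k+1) = 3**(k + 1)*(k + (k + 1)**2 + 4) - 1
s_(k+1) − s_k = 2*3**k*(k**2 + 4*k + 6)
(s_(k+1) − s_k) − t_k = 0

Valid: the claim telescopes to t_k.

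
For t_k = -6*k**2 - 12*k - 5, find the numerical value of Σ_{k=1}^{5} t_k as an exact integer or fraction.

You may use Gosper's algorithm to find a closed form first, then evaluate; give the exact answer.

Compute t_(k+1)/t_k: get (6*k**2 + 24*k + 23)/(6*k**2 + 12*k + 5).
Factor: A=1; B=1; C=k**2 + 2*k + 5/6.
Solve (1)·f(k+1) − (1)·f(k) = k**2 + 2*k + 5/6.
From deg A=0, deg B=0, deg C=2: d=3.
Solving with deg f ≤ 3: f(k) = k**2*(2*k + 3)/6.
Then R = B(k−1)f/C = k**2*(2*k + 3)/(6*k**2 + 12*k + 5), so s_k = R(k)·t_k = k**2*(-2*k - 3).
Check: Δs_k = -6*k**2 - 12*k - 5. ✓
Σ_(k=1)^(5) t_k = s_(6) − s_(1) = -540 − (-5) = -535.

Σ = -535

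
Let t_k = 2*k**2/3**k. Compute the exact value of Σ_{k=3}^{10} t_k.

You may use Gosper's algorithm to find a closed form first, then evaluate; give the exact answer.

Compute t_(k+1)/t_k: get (k + 1)**2/(3*k**2).
Gosper form: A/B · C(k+1)/C(k) with A=1/3, B=1, C=k**2.
Key eq: (1/3)·f(k+1) = (1)·f(k) + (k**2).
deg f ≤ 2 (via 0,0,2).
A polynomial solution: f(k) = -3*(k**2 + k + 1)/2.
Then R = B(k−1)f/C = -3*(k**2 + k + 1)/(2*k**2), so s_k = R(k)·t_k = 3**(1 - k)*(-k**2 - k - 1).
Δs = 2*k**2/3**k, as required.
Σ_(k=3)^(10) t_k = s_(11) − s_(3) = -133/59049 − (-13/9) = 85160/59049.

Σ = 85160/59049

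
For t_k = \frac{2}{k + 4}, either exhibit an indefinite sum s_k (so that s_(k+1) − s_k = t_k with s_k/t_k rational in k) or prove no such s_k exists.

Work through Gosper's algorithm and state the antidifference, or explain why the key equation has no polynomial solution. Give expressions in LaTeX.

t_(k+1)/t_k = (k + 4)/(k + 5).
So A=k + 4 and B=k + 5, with C=1.
Set up (k + 4)·f(k+1) − (k + 4)·f(k) − (1) = 0.
deg f ≤ 0 (via 1,1,0).
f = c0 ⇒ A·f(k+1) − B(k−1)·f(k) − C = -1. The system {-1 = 0} is inconsistent; no antidifference.

no hypergeometric antidifference exists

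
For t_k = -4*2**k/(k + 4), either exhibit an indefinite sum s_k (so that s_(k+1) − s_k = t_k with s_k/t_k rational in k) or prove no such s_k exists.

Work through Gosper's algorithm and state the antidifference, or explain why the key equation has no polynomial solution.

no hypergeometric antidifference exists

r(k) = 2*(k + 4)/(k + 5) after simplifying.
A = 2*k + 8, B = k + 5, C = 1.
f must satisfy (2*k + 8)·f(k+1) − (k + 4)·f(k) = 1.
deg f ≤ -1 (via 1,1,0).
d = -1 < 0 ⇒ no nonzero polynomial f; not summable.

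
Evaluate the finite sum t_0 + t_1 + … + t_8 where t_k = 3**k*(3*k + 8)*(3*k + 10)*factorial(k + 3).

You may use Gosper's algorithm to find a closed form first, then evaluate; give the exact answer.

Σ = 292273843276776

r(k) = 3*(k + 4)*(3*k + 11)*(3*k + 13)/((3*k + 8)*(3*k + 10)) after simplifying.
Normal form (A,B,C) = (3*k + 12, 1, k**2 + 6*k + 80/9).
Key eq: (3*k + 12)·f(k+1) = (1)·f(k) + (k**2 + 6*k + 80/9).
Degrees (1,0,2) ⇒ d ≤ 1.
Coefficient equations give f(k) = (3*k + 4)/9.
Then R = B(k−1)f/C = (3*k + 4)/((3*k + 8)*(3*k + 10)), so s_k = R(k)·t_k = 3**k*(3*k + 4)*factorial(k + 3).
Check: Δs_k = 3**k*(3*k + 8)*(3*k + 10)*factorial(k + 3). ✓
Evaluate s at k=9 and k=0: 292273843276800 and 24; difference 292273843276776.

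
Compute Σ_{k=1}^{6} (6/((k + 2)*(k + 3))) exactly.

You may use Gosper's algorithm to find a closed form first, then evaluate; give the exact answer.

r(k) = (k + 2)/(k + 4) after simplifying.
A = k + 2, B = k + 4, C = 1.
f must satisfy (k + 2)·f(k+1) − (k + 3)·f(k) = 1.
d = 1 from the (1,1,0) case.
Match coefficients ⇒ f(k) = k/2.
So s_k = (B(k−1)f/C)·t_k = (k*(k + 3)/2)·t_k = 3*k/(k + 2).
Verify: 6/(k**2 + 5*k + 6) matches t_k.
Σ_(k=1)^(6) t_k = s_(7) − s_(1) = 7/3 − (1) = 4/3.

Σ = 4/3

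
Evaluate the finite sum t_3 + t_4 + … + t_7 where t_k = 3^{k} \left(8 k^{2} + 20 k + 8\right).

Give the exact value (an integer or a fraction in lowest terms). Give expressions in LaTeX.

Step 1: r(k) = 3*(2*k**2 + 9*k + 9)/(2*k**2 + 5*k + 2).
Take A(k)=3, B(k)=1, C(k)=k**2 + 5*k/2 + 1.
Key eq: (3)·f(k+1) = (1)·f(k) + (k**2 + 5*k/2 + 1).
d = 2 from the (0,0,2) case.
Match coefficients ⇒ f(k) = (4*k**2 - 2*k + 1)/8.
Certificate R = B(k−1)f/C = (4*k**2 - 2*k + 1)/(4*(k + 2)*(2*k + 1)) gives s_k = 3**k*(4*k**2 - 2*k + 1).
Check: Δs_k = 3**k*(8*k**2 + 20*k + 8). ✓
Sum = s_(8) − s_(3); s_(8) = 1581201, s_(3) = 837 ⇒ 1580364.

Σ = 1580364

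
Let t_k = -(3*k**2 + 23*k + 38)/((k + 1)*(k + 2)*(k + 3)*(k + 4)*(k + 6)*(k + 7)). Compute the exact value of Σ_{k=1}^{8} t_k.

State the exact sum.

r(k) = (k + 1)*(k + 6)*(23*k + 3*(k + 1)**2 + 61)/((k + 5)*(k + 8)*(3*k**2 + 23*k + 38)) after simplifying.
Take A(k)=k + 1, B(k)=k + 8, C(k)=k**3 + 38*k**2/3 + 51*k + 190/3.
Set up (k + 1)·f(k+1) − (k + 7)·f(k) − (k**3 + 38*k**2/3 + 51*k + 190/3) = 0.
Degrees (1,1,3) ⇒ d ≤ 6.
A polynomial solution: f(k) = k*(k + 2)*(k + 4)*(k + 5)*(k**2 + 10*k + 27)/54.
So s_k = (B(k−1)f/C)·t_k = (k*(k + 2)*(k + 4)*(k + 7)*(k**2 + 10*k + 27)/(18*(3*k**2 + 23*k + 38)))·t_k = k*(-k**2 - 10*k - 27)/(18*(k**3 + 10*k**2 + 27*k + 18)).
Check: Δs_k = (-3*k**2 - 23*k - 38)/(k**6 + 23*k**5 + 207*k**4 + 925*k**3 + 2144*k**2 + 2412*k + 1008). ✓
Telescoping: Σ = s_(9) − s_(1) = -11/200 − (-19/504) = -109/6300.

Σ = -109/6300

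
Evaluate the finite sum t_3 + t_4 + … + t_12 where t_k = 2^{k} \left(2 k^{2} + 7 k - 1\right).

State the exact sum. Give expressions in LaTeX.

Σ = 2637728

r(k) = 2*(2*k**2 + 11*k + 8)/(2*k**2 + 7*k - 1) after simplifying.
So A=2 and B=1, with C=k**2 + 7*k/2 - 1/2.
Set up (2)·f(k+1) − (1)·f(k) − (k**2 + 7*k/2 - 1/2) = 0.
From deg A=0, deg B=0, deg C=2: d=2.
Solve for f: f(k) = (k + 1)*(2*k - 3)/2 (degree 2 ≤ 2).
Get s_k = R·t_k = 2**k*(2*k**2 - k - 3) with R(k) = B(k−1)f(k)/C(k) = (k + 1)*(2*k - 3)/(2*k**2 + 7*k - 1).
Verify: 2**k*(2*k**2 + 7*k - 1) matches t_k.
Sum = s_(13) − s_(3); s_(13) = 2637824, s_(3) = 96 ⇒ 2637728.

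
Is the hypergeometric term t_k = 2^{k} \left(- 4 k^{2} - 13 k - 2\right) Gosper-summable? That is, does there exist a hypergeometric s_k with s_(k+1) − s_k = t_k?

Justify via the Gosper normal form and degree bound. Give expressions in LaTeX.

Yes. s_k = 2^{k} k \left(3 - 4 k\right).

The ratio is 2*(4*k**2 + 21*k + 19)/(4*k**2 + 13*k + 2).
Gosper form: A/B · C(k+1)/C(k) with A=2, B=1, C=k**2 + 13*k/4 + 1/2.
Solve (2)·f(k+1) − (1)·f(k) = k**2 + 13*k/4 + 1/2.
Bound: deg f ≤ 2.
Match coefficients ⇒ f(k) = k*(4*k - 3)/4.
R(k) = B(k−1)·f(k)/C(k) = k*(4*k - 3)/(4*k**2 + 13*k + 2); s_k = R·t_k = 2**k*k*(3 - 4*k).
s_(k+1) − s_k = 2**k*(-4*k**2 - 13*k - 2) = t_k.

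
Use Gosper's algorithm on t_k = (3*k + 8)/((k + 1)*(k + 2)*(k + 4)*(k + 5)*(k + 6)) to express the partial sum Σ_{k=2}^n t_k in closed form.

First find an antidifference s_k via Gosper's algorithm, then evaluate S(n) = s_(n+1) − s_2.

The ratio is (k + 1)*(k + 4)*(3*k + 11)/((k + 3)*(k + 7)*(3*k + 8)).
A = k + 1, B = k + 7, C = k**2 + 17*k/3 + 8.
Set up (k + 1)·f(k+1) − (k + 6)·f(k) − (k**2 + 17*k/3 + 8) = 0.
d = 5 from the (1,1,2) case.
Coefficient equations give f(k) = k*(k + 2)*(k + 3)*(k**2 + 10*k + 29)/60.
R(k) = B(k−1)·f(k)/C(k) = k*(k + 2)*(k + 6)*(k**2 + 10*k + 29)/(20*(3*k + 8)); s_k = R·t_k = k*(k**2 + 10*k + 29)/(20*(k**3 + 10*k**2 + 29*k + 20)).
s_(k+1) − s_k = (3*k + 8)/(k**5 + 18*k**4 + 121*k**3 + 372*k**2 + 508*k + 240) = t_k.
Telescope: S(n) = s_(n+1) − s_(2) = (n**3 + 13*n**2 + 52*n + 40)/(20*(n**3 + 13*n**2 + 52*n + 60)) − (53/1260) = (n**3 + 13*n**2 + 52*n - 66)/(126*(n**3 + 13*n**2 + 52*n + 60)).

S(n) = (n**3 + 13*n**2 + 52*n - 66)/(126*(n**3 + 13*n**2 + 52*n + 60))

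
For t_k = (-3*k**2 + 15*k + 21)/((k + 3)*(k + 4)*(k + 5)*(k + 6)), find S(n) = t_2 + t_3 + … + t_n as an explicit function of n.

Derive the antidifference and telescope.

Ratio r(k) = (k**3 - 20*k - 33)/(k**3 + 2*k**2 - 42*k - 49).
Factor: A=k + 3; B=k + 7; C=k**2 - 5*k - 7.
Need (k + 3)·f(k+1) − (k + 6)·f(k) = k**2 - 5*k - 7.
Degrees (1,1,2) ⇒ d ≤ 3.
A polynomial solution: f(k) = -k*(k**2 + 192*k + 227)/180.
So s_k = (B(k−1)f/C)·t_k = (-k*(k + 6)*(k**2 + 192*k + 227)/(180*(k**2 - 5*k - 7)))·t_k = k*(k**2 + 192*k + 227)/(60*(k + 3)*(k + 4)*(k + 5)).
Verify: 3*(-k**2 + 5*k + 7)/(k**4 + 18*k**3 + 119*k**2 + 342*k + 360) matches t_k.
Telescope: S(n) = s_(n+1) − s_(2) = (n**3 + 195*n**2 + 614*n + 420)/(60*(n**3 + 15*n**2 + 74*n + 120)) − (41/420) = (-17*n**3 + 375*n**2 + 632*n - 990)/(210*(n**3 + 15*n**2 + 74*n + 120)).

S(n) = (-17*n**3 + 375*n**2 + 632*n - 990)/(210*(n**3 + 15*n**2 + 74*n + 120))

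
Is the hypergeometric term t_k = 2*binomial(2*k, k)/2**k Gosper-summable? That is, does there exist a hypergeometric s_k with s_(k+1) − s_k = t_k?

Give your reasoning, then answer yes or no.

t_(k+1)/t_k = (2*k + 1)/(k + 1).
So A=2*k + 1 and B=k + 1, with C=1.
Need (2*k + 1)·f(k+1) − (k)·f(k) = 1.
d = -1 from the (1,1,0) case.
Negative degree bound (-1): no f exists, t_k not Gosper-summable.

No — key equation has no polynomial f.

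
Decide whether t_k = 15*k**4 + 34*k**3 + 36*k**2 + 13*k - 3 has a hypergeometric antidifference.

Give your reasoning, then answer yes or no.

Step 1: r(k) = (15*k**4 + 94*k**3 + 228*k**2 + 247*k + 95)/(15*k**4 + 34*k**3 + 36*k**2 + 13*k - 3).
Gosper form: A/B · C(k+1)/C(k) with A=1, B=1, C=k**4 + 34*k**3/15 + 12*k**2/5 + 13*k/15 - 1/5.
Solve (1)·f(k+1) − (1)·f(k) = k**4 + 34*k**3/15 + 12*k**2/5 + 13*k/15 - 1/5.
deg f ≤ 5 (via 0,0,4).
Solving with deg f ≤ 5: f(k) = k*(3*k**4 + k**3 - 3*k - 4)/15.
Get s_k = R·t_k = k*(3*k**4 + k**3 - 3*k - 4) with R(k) = B(k−1)f(k)/C(k) = k*(3*k**4 + k**3 - 3*k - 4)/(15*k**4 + 34*k**3 + 36*k**2 + 13*k - 3).
Check: Δs_k = 15*k**4 + 34*k**3 + 36*k**2 + 13*k - 3. ✓

Yes. s_k = k*(3*k**4 + k**3 - 3*k - 4).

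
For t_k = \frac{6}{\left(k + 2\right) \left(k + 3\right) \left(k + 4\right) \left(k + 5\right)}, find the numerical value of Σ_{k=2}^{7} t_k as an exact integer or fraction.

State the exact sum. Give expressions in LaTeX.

Σ = 1/66

Step 1: r(k) = (k + 2)/(k + 6).
Normal form (A,B,C) = (k + 2, k + 6, 1).
Set up (k + 2)·f(k+1) − (k + 5)·f(k) − (1) = 0.
Degrees (1,1,0) ⇒ d ≤ 3.
Solve for f: f(k) = k*(k**2 + 9*k + 26)/72 (degree 3 ≤ 3).
Certificate R = B(k−1)f/C = k*(k + 5)*(k**2 + 9*k + 26)/72 gives s_k = k*(k**2 + 9*k + 26)/(12*(k + 2)*(k + 3)*(k + 4)).
Check: Δs_k = 6/(k**4 + 14*k**3 + 71*k**2 + 154*k + 120). ✓
Σ_(k=2)^(7) t_k = s_(8) − s_(2) = 9/110 − (1/15) = 1/66.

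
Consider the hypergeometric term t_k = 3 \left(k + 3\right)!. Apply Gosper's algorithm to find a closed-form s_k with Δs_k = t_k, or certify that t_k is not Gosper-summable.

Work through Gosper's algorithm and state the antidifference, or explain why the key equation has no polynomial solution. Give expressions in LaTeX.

The ratio is k + 4.
Normal form (A,B,C) = (k + 4, 1, 1).
Solve (k + 4)·f(k+1) − (1)·f(k) = 1.
Bound: deg f ≤ -1.
d = -1 < 0 ⇒ no nonzero polynomial f; not summable.

none — t_k is not Gosper-summable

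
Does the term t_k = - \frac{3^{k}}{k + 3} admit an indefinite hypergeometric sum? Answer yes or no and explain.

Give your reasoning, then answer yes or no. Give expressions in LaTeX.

r(k) = 3*(k + 3)/(k + 4) after simplifying.
Normal form (A,B,C) = (3*k + 9, k + 4, 1).
Set up (3*k + 9)·f(k+1) − (k + 3)·f(k) − (1) = 0.
Degrees (1,1,0) ⇒ d ≤ -1.
Bound -1 < 0, so the key equation has no polynomial solution.

No — t_k has no hypergeometric antidifference.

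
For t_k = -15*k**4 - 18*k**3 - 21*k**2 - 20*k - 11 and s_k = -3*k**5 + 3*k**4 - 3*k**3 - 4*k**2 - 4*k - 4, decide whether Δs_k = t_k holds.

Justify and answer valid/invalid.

s_(k+1) = -3*k**5 - 12*k**4 - 21*k**3 - 25*k**2 - 24*k - 15
s_(k+1) − s_k = -15*k**4 - 18*k**3 - 21*k**2 - 20*k - 11
(s_(k+1) − s_k) − t_k = 0

Valid — Δs_k = t_k.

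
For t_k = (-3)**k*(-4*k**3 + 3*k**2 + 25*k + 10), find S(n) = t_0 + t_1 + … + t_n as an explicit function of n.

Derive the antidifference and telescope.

Ratio r(k) = 3*(-4*k**3 - 9*k**2 + 19*k + 34)/(4*k**3 - 3*k**2 - 25*k - 10).
Normal form (A,B,C) = (-3, 1, k**3 - 3*k**2/4 - 25*k/4 - 5/2).
f must satisfy (-3)·f(k+1) − (1)·f(k) = k**3 - 3*k**2/4 - 25*k/4 - 5/2.
Bound: deg f ≤ 3.
A polynomial solution: f(k) = -(k**3 - 3*k**2 - 4*k + 2)/4.
So s_k = (B(k−1)f/C)·t_k = (-(k**3 - 3*k**2 - 4*k + 2)/(4*k**3 - 3*k**2 - 25*k - 10))·t_k = (-3)**k*(k**3 - 3*k**2 - 4*k + 2).
Check: Δs_k = (-3)**k*(-4*k**3 + 3*k**2 + 25*k + 10). ✓
Σ_(k=0)^n t_k = s_(n+1) − s_(0) = ((-3)**(n + 1)*(n**3 - 7*n - 4)) − (2), i.e. -3*(-3)**n*n**3 + 21*(-3)**n*n + 12*(-3)**n - 2.

S(n) = -3*(-3)**n*n**3 + 21*(-3)**n*n + 12*(-3)**n - 2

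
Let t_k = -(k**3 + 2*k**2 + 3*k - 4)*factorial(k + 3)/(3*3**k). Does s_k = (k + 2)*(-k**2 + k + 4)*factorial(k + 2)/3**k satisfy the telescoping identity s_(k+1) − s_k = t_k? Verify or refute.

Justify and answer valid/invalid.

Invalid: residual k*(k**2 + k + 2)*factorial(k + 2)/(3*3**k) ≠ 0.

s_(k+1) = -(k + 3)*(k**2 + k - 4)*factorial(k + 3)/(3*3**k)
s_(k+1) − s_k = -(k**4 + 4*k**3 + 8*k**2 + 3*k - 12)*factorial(k + 2)/(3*3**k)
(s_(k+1) − s_k) − t_k = k*(k**2 + k + 2)*factorial(k + 2)/(3*3**k)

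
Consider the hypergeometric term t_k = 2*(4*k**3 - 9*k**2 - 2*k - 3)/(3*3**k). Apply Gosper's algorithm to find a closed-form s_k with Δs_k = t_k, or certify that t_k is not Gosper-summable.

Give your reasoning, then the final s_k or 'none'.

Compute t_(k+1)/t_k: get (4*k**3 + 3*k**2 - 8*k - 10)/(3*(4*k**3 - 9*k**2 - 2*k - 3)).
A = 1/3, B = 1, C = k**3 - 9*k**2/4 - k/2 - 3/4.
Key eq: (1/3)·f(k+1) = (1)·f(k) + (k**3 - 9*k**2/4 - k/2 - 3/4).
From deg A=0, deg B=0, deg C=3: d=3.
Solve for f: f(k) = -3*(k - 1)*(4*k**2 + k + 2)/8 (degree 3 ≤ 3).
Certificate R = B(k−1)f/C = -3*(k - 1)*(4*k**2 + k + 2)/(2*(4*k**3 - 9*k**2 - 2*k - 3)) gives s_k = (-4*k**3 + 3*k**2 - k + 2)/3**k.
Δs = 2*(4*k**3 - 9*k**2 - 2*k - 3)/(3*3**k), as required.

s_k = (-4*k**3 + 3*k**2 - k + 2)/3**k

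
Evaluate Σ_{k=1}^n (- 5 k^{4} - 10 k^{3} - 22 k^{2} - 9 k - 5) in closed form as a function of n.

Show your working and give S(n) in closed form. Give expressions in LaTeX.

Step 1: r(k) = (5*k**4 + 30*k**3 + 82*k**2 + 103*k + 51)/(5*k**4 + 10*k**3 + 22*k**2 + 9*k + 5).
So A=1 and B=1, with C=k**4 + 2*k**3 + 22*k**2/5 + 9*k/5 + 1.
Key eq: (1)·f(k+1) = (1)·f(k) + (k**4 + 2*k**3 + 22*k**2/5 + 9*k/5 + 1).
Bound: deg f ≤ 5.
A polynomial solution: f(k) = k*(k**4 + 4*k**2 - 4*k + 4)/5.
R(k) = B(k−1)·f(k)/C(k) = k*(k**4 + 4*k**2 - 4*k + 4)/(5*k**4 + 10*k**3 + 22*k**2 + 9*k + 5); s_k = R·t_k = k*(-k**4 - 4*k**2 + 4*k - 4).
Verify: -5*k**4 - 10*k**3 - 22*k**2 - 9*k - 5 matches t_k.
s_(n+1) = -n**5 - 5*n**4 - 14*n**3 - 18*n**2 - 13*n - 5 and s_(1) = -5, so S(n) = n*(-n**4 - 5*n**3 - 14*n**2 - 18*n - 13).

S(n) = n \left(- n^{4} - 5 n^{3} - 14 n^{2} - 18 n - 13\right)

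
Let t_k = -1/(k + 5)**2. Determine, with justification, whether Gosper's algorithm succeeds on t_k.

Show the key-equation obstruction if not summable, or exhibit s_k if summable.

No. Not Gosper-summable.

Compute t_(k+1)/t_k: get (k + 5)**2/(k + 6)**2.
Take A(k)=k**2 + 10*k + 25, B(k)=k**2 + 12*k + 36, C(k)=1.
Need (k**2 + 10*k + 25)·f(k+1) − (k**2 + 10*k + 25)·f(k) = 1.
Bound: deg f ≤ 0.
Write f(k) = c0. Then LHS − RHS = -1, requiring -1 = 0: contradictory. No certificate.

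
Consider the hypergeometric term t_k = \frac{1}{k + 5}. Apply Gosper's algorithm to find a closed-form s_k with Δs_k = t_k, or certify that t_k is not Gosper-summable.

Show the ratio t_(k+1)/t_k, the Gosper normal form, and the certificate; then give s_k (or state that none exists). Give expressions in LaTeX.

none — t_k is not Gosper-summable

Compute t_(k+1)/t_k: get (k + 5)/(k + 6).
Take A(k)=k + 5, B(k)=k + 6, C(k)=1.
Key eq: (k + 5)·f(k+1) = (k + 5)·f(k) + (1).
Degrees (1,1,0) ⇒ d ≤ 0.
f = c0 ⇒ A·f(k+1) − B(k−1)·f(k) − C = -1. The system {-1 = 0} is inconsistent; no antidifference.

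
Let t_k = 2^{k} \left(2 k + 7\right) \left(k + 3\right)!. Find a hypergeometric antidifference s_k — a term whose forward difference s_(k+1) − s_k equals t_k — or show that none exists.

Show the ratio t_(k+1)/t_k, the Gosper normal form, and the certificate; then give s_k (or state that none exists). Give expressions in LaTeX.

Ratio r(k) = 2*(k + 4)*(2*k + 9)/(2*k + 7).
So A=2*k + 8 and B=1, with C=k + 7/2.
Key eq: (2*k + 8)·f(k+1) = (1)·f(k) + (k + 7/2).
Bound: deg f ≤ 0.
Match coefficients ⇒ f(k) = 1/2.
Get s_k = R·t_k = 2**k*factorial(k + 3) with R(k) = B(k−1)f(k)/C(k) = 1/(2*k + 7).
Δs = 2**k*(2*k + 7)*factorial(k + 3), as required.

s_k = 2^{k} \left(k + 3\right)!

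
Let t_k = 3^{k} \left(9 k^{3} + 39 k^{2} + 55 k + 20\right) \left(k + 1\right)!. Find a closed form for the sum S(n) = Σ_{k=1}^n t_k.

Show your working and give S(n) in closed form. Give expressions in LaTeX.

Step 1: r(k) = 3*(9*k**4 + 84*k**3 + 292*k**2 + 443*k + 246)/(9*k**3 + 39*k**2 + 55*k + 20).
A = 3*k + 6, B = 1, C = k**3 + 13*k**2/3 + 55*k/9 + 20/9.
Key eq: (3*k + 6)·f(k+1) = (1)·f(k) + (k**3 + 13*k**2/3 + 55*k/9 + 20/9).
Degrees (1,0,3) ⇒ d ≤ 2.
Solve for f: f(k) = (3*k**2 + 2*k - 2)/9 (degree 2 ≤ 2).
Then R = B(k−1)f/C = (3*k**2 + 2*k - 2)/(9*k**3 + 39*k**2 + 55*k + 20), so s_k = R(k)·t_k = 3**k*(3*k**2 + 2*k - 2)*factorial(k + 1).
Check: Δs_k = 3**k*(9*k**3 + 39*k**2 + 55*k + 20)*factorial(k + 1). ✓
s_(n+1) = 3**(n + 1)*(3*n**2 + 8*n + 3)*factorial(n + 2) and s_(1) = 18, so S(n) = 9*3**n*n**4*factorial(n) + 51*3**n*n**3*factorial(n) + 99*3**n*n**2*factorial(n) + 75*3**n*n*factorial(n) + 18*3**n*factorial(n) - 18.

S(n) = 9 \cdot 3^{n} n^{4} n! + 51 \cdot 3^{n} n^{3} n! + 99 \cdot 3^{n} n^{2} n! + 75 \cdot 3^{n} n n! + 18 \cdot 3^{n} n! - 18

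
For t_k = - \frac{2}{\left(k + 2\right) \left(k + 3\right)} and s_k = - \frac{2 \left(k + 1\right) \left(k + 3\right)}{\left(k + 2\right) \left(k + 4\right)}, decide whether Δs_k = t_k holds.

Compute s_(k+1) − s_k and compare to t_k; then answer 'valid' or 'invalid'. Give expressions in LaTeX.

s_(k+1) = -2*(k + 2)*(k + 4)/((k + 3)*(k + 5))
s_(k+1) − s_k = 2*(-2*k**2 - 12*k - 19)/(k**4 + 14*k**3 + 71*k**2 + 154*k + 120)
(s_(k+1) − s_k) − t_k = 2*(-k**2 - 3*k + 1)/(k**4 + 14*k**3 + 71*k**2 + 154*k + 120)

Invalid: residual \frac{2 \left(- k^{2} - 3 k + 1\right)}{k^{4} + 14 k^{3} + 71 k^{2} + 154 k + 120} ≠ 0.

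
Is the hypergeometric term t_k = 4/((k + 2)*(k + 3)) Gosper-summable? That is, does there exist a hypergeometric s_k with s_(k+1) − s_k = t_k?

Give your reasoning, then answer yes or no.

Ratio r(k) = (k + 2)/(k + 4).
So A=k + 2 and B=k + 4, with C=1.
f must satisfy (k + 2)·f(k+1) − (k + 3)·f(k) = 1.
From deg A=1, deg B=1, deg C=0: d=1.
Coefficient equations give f(k) = k/2.
R(k) = B(k−1)·f(k)/C(k) = k*(k + 3)/2; s_k = R·t_k = 2*k/(k + 2).
Δs = 4/(k**2 + 5*k + 6), as required.

Yes. s_k = 2*k/(k + 2).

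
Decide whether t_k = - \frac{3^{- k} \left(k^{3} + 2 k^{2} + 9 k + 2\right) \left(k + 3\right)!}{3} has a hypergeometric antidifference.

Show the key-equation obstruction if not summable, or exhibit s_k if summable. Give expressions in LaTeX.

Yes. s_k = - 3^{- k} \left(k^{2} - k + 2\right) \left(k + 3\right)!.

Step 1: r(k) = (k**4 + 9*k**3 + 36*k**2 + 78*k + 56)/(3*(k**3 + 2*k**2 + 9*k + 2)).
Gosper form: A/B · C(k+1)/C(k) with A=k/3 + 4/3, B=1, C=k**3 + 2*k**2 + 9*k + 2.
Need (k/3 + 4/3)·f(k+1) − (1)·f(k) = k**3 + 2*k**2 + 9*k + 2.
Bound: deg f ≤ 2.
Solving with deg f ≤ 2: f(k) = 3*(k**2 - k + 2).
Get s_k = R·t_k = -(k**2 - k + 2)*factorial(k + 3)/3**k with R(k) = B(k−1)f(k)/C(k) = 3*(k**2 - k + 2)/(k**3 + 2*k**2 + 9*k + 2).
Check: Δs_k = -(k**3 + 2*k**2 + 9*k + 2)*factorial(k + 3)/(3*3**k). ✓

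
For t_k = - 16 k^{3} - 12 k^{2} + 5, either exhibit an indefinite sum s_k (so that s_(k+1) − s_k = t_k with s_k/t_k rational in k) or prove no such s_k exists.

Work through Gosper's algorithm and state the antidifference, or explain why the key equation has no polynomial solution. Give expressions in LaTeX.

s_k = k \left(- 4 k^{3} + 4 k^{2} + 2 k + 3\right)

Ratio r(k) = (16*(k + 1)**3 + 12*(k + 1)**2 - 5)/(16*k**3 + 12*k**2 - 5).
Factor: A=1; B=1; C=k**3 + 3*k**2/4 - 5/16.
Set up (1)·f(k+1) − (1)·f(k) − (k**3 + 3*k**2/4 - 5/16) = 0.
Degrees (0,0,3) ⇒ d ≤ 4.
Solve for f: f(k) = k*(4*k**3 - 4*k**2 - 2*k - 3)/16 (degree 4 ≤ 4).
R(k) = B(k−1)·f(k)/C(k) = k*(4*k**3 - 4*k**2 - 2*k - 3)/((2*k - 1)*(8*k**2 + 10*k + 5)); s_k = R·t_k = k*(-4*k**3 + 4*k**2 + 2*k + 3).
s_(k+1) − s_k = -16*k**3 - 12*k**2 + 5 = t_k.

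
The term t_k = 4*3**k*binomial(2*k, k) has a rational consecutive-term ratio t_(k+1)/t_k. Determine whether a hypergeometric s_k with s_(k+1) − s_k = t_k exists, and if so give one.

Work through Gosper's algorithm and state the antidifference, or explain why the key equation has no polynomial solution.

not Gosper-summable; s_k does not exist

t_(k+1)/t_k = 6*(2*k + 1)/(k + 1).
Factor: A=12*k + 6; B=k + 1; C=1.
Need (12*k + 6)·f(k+1) − (k)·f(k) = 1.
d = -1 from the (1,1,0) case.
Bound -1 < 0, so the key equation has no polynomial solution.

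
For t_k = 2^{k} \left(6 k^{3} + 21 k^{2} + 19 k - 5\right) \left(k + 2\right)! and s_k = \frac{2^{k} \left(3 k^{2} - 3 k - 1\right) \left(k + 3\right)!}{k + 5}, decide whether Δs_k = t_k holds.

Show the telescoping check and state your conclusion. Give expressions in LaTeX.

Invalid: residual - \frac{2^{k + 1} \left(6 k^{4} + 51 k^{3} + 121 k^{2} + 93 k - 24\right) \left(k + 2\right)!}{\left(k + 5\right) \left(k + 6\right)} ≠ 0.

s_(k+1) = 2**(k + 1)*(3*k**2 + 3*k - 1)*factorial(k + 4)/(k + 6)
s_(k+1) − s_k = 2**k*(6*k**4 + 57*k**3 + 157*k**2 + 121*k - 34)*factorial(k + 3)/((k + 5)*(k + 6))
(s_(k+1) − s_k) − t_k = -2**(k + 1)*(6*k**4 + 51*k**3 + 121*k**2 + 93*k - 24)*factorial(k + 2)/((k + 5)*(k + 6))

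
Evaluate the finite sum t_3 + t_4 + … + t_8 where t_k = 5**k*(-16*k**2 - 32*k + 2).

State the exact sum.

Σ = -591793500

Compute t_(k+1)/t_k: get 5*(8*k**2 + 32*k + 23)/(8*k**2 + 16*k - 1).
Gosper form: A/B · C(k+1)/C(k) with A=5, B=1, C=k**2 + 2*k - 1/8.
Solve (5)·f(k+1) − (1)·f(k) = k**2 + 2*k - 1/8.
Degrees (0,0,2) ⇒ d ≤ 2.
Match coefficients ⇒ f(k) = (4*k**2 - 2*k - 3)/16.
Get s_k = R·t_k = 5**k*(-4*k**2 + 2*k + 3) with R(k) = B(k−1)f(k)/C(k) = (4*k**2 - 2*k - 3)/(2*(8*k**2 + 16*k - 1)).
Check: Δs_k = 5**k*(-16*k**2 - 32*k + 2). ✓
Telescoping: Σ = s_(9) − s_(3) = -591796875 − (-3375) = -591793500.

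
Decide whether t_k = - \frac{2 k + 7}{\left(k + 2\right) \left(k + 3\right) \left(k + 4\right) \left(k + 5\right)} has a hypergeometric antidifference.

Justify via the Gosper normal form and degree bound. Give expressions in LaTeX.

Yes. s_k = \frac{k \left(- k - 6\right)}{8 \left(k^{2} + 6 k + 8\right)}.

t_(k+1)/t_k = (k + 2)*(2*k + 9)/((k + 6)*(2*k + 7)).
So A=k + 2 and B=k + 6, with C=k + 7/2.
Set up (k + 2)·f(k+1) − (k + 5)·f(k) − (k + 7/2) = 0.
Bound: deg f ≤ 3.
A polynomial solution: f(k) = k*(k + 3)*(k + 6)/16.
R(k) = B(k−1)·f(k)/C(k) = k*(k + 3)*(k + 5)*(k + 6)/(8*(2*k + 7)); s_k = R·t_k = k*(-k - 6)/(8*(k**2 + 6*k + 8)).
Verify: (-2*k - 7)/(k**4 + 14*k**3 + 71*k**2 + 154*k + 120) matches t_k.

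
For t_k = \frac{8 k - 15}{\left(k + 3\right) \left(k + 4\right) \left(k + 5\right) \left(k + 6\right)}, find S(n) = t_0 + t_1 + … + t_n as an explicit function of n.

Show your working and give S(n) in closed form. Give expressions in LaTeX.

Compute t_(k+1)/t_k: get (k + 3)*(8*k - 7)/((k + 7)*(8*k - 15)).
Gosper form: A/B · C(k+1)/C(k) with A=k + 3, B=k + 7, C=k - 15/8.
Set up (k + 3)·f(k+1) − (k + 6)·f(k) − (k - 15/8) = 0.
d = 3 from the (1,1,1) case.
Match coefficients ⇒ f(k) = -k*(k**2 + 12*k + 287)/480.
Then R = B(k−1)f/C = -k*(k + 6)*(k**2 + 12*k + 287)/(60*(8*k - 15)), so s_k = R(k)·t_k = k*(-k**2 - 12*k - 287)/(60*(k + 3)*(k + 4)*(k + 5)).
Verify: (8*k - 15)/(k**4 + 18*k**3 + 119*k**2 + 342*k + 360) matches t_k.
s_(n+1) = (-n**3 - 15*n**2 - 314*n - 300)/(60*(n**3 + 15*n**2 + 74*n + 120)) and s_(0) = 0, so S(n) = (-n**3 - 15*n**2 - 314*n - 300)/(60*(n**3 + 15*n**2 + 74*n + 120)).

S(n) = \frac{- n^{3} - 15 n^{2} - 314 n - 300}{60 \left(n^{3} + 15 n^{2} + 74 n + 120\right)}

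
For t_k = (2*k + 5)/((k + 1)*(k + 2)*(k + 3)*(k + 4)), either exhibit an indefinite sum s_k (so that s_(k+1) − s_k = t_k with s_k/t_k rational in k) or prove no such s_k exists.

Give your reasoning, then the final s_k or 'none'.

Step 1: r(k) = (k + 1)*(2*k + 7)/((k + 5)*(2*k + 5)).
Gosper form: A/B · C(k+1)/C(k) with A=k + 1, B=k + 5, C=k + 5/2.
Key eq: (k + 1)·f(k+1) = (k + 4)·f(k) + (k + 5/2).
From deg A=1, deg B=1, deg C=1: d=3.
Solve for f: f(k) = k*(k + 2)*(k + 4)/6 (degree 3 ≤ 3).
So s_k = (B(k−1)f/C)·t_k = (k*(k + 2)*(k + 4)**2/(3*(2*k + 5)))·t_k = k*(k + 4)/(3*(k**2 + 4*k + 3)).
s_(k+1) − s_k = (2*k + 5)/(k**4 + 10*k**3 + 35*k**2 + 50*k + 24) = t_k.

s_k = k*(k + 4)/(3*(k**2 + 4*k + 3))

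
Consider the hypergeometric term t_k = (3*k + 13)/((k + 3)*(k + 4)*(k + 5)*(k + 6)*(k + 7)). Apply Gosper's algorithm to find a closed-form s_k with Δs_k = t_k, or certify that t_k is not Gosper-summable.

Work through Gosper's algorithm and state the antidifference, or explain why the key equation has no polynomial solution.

t_(k+1)/t_k = (k + 3)*(3*k + 16)/((k + 8)*(3*k + 13)).
So A=k + 3 and B=k + 8, with C=k + 13/3.
Set up (k + 3)·f(k+1) − (k + 7)·f(k) − (k + 13/3) = 0.
Bound: deg f ≤ 4.
Match coefficients ⇒ f(k) = k*(k + 4)*(k**2 + 14*k + 63)/270.
Get s_k = R·t_k = k*(k**2 + 14*k + 63)/(90*(k**3 + 14*k**2 + 63*k + 90)) with R(k) = B(k−1)f(k)/C(k) = k*(k + 4)*(k + 7)*(k**2 + 14*k + 63)/(90*(3*k + 13)).
s_(k+1) − s_k = (3*k + 13)/(k**5 + 25*k**4 + 245*k**3 + 1175*k**2 + 2754*k + 2520) = t_k.

s_k = k*(k**2 + 14*k + 63)/(90*(k**3 + 14*k**2 + 63*k + 90))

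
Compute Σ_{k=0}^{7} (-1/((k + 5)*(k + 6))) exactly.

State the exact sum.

Step 1: r(k) = (k + 5)/(k + 7).
So A=k + 5 and B=k + 7, with C=1.
Key eq: (k + 5)·f(k+1) = (k + 6)·f(k) + (1).
d = 1 from the (1,1,0) case.
Coefficient equations give f(k) = k/5.
Certificate R = B(k−1)f/C = k*(k + 6)/5 gives s_k = -k/(5*k + 25).
s_(k+1) − s_k = -1/(k**2 + 11*k + 30) = t_k.
Evaluate s at k=8 and k=0: -8/65 and 0; difference -8/65.

Σ = -8/65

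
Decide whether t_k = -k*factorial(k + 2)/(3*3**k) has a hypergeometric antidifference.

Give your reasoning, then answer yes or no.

Yes. s_k = -factorial(k + 2)/3**k.

Ratio r(k) = (k + 1)*(k + 3)/(3*k).
Normal form (A,B,C) = (k/3 + 1, 1, k).
Solve (k/3 + 1)·f(k+1) − (1)·f(k) = k.
Bound: deg f ≤ 0.
Solving with deg f ≤ 0: f(k) = 3.
Get s_k = R·t_k = -factorial(k + 2)/3**k with R(k) = B(k−1)f(k)/C(k) = 3/k.
Check: Δs_k = -k*factorial(k + 2)/(3*3**k). ✓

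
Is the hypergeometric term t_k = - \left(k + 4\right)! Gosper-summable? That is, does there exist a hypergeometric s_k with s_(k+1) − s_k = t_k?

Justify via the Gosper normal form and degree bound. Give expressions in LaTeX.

Ratio r(k) = k + 5.
Gosper form: A/B · C(k+1)/C(k) with A=k + 5, B=1, C=1.
Set up (k + 5)·f(k+1) − (1)·f(k) − (1) = 0.
Bound: deg f ≤ -1.
d = -1 < 0 ⇒ no nonzero polynomial f; not summable.

No. Not Gosper-summable.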